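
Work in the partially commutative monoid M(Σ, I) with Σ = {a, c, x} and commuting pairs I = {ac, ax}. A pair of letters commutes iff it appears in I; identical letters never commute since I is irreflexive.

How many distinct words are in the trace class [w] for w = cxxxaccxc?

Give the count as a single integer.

9

0(c) covers ∅
1(x) covers 0:c
2(x) covers 1:x
3(x) covers 2:x
4(a) covers ∅
5(c) covers 3:x
6(c) covers 5:c
7(x) covers 6:c
8(c) covers 7:x
floor of heap: 0:c, 4:a
completions by unplaced set U, small U first (add the entries for U minus each lowest piece of U):
  |U|=1: {4}:1  {8}:1
  |U|=2: {4,8}:2  {7,8}:1
  |U|=3: {4,7,8}:3  {6,7,8}:1
  |U|=4: {4,6,7,8}:4  {5,6,7,8}:1
  |U|=5: {3,5,6,7,8}:1  {4,5,6,7,8}:5
  |U|=6: {2,3,5,6,7,8}:1  {3,4,5,6,7,8}:6
  |U|=7: {1,2,3,5,6,7,8}:1  {2,3,4,5,6,7,8}:7
  start at 0(c): 8
  start at 4(a): 1
sum over floor = 9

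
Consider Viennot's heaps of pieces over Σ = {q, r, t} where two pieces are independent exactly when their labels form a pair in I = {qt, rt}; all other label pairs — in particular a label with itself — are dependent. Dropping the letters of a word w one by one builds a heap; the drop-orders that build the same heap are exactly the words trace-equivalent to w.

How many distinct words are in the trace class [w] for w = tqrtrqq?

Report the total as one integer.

21

0(t) covers ∅
1(q) covers ∅
2(r) covers 1:q
3(t) covers 0:t
4(r) covers 2:r
5(q) covers 4:r
6(q) covers 5:q
floor of heap: 0:t, 1:q
completions by unplaced set U, small U first (add the entries for U minus each lowest piece of U):
  |U|=1: {3}:1  {6}:1
  |U|=2: {0,3}:1  {3,6}:2  {5,6}:1
  |U|=3: {0,3,6}:3  {3,5,6}:3  {4,5,6}:1
  |U|=4: {0,3,5,6}:6  {2,4,5,6}:1  {3,4,5,6}:4
  |U|=5: {0,3,4,5,6}:10  {1,2,4,5,6}:1  {2,3,4,5,6}:5
  start at 0(t): 6
  start at 1(q): 15
sum over floor = 21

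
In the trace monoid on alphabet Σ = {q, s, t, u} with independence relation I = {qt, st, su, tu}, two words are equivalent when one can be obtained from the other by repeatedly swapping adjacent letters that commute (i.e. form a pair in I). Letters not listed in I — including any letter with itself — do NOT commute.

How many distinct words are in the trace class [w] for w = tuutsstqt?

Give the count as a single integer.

0(t) covers ∅
1(u) covers ∅
2(u) covers 1:u
3(t) covers 0:t
4(s) covers ∅
5(s) covers 4:s
6(t) covers 3:t
7(q) covers 2:u, 5:s
8(t) covers 6:t
floor of heap: 0:t, 1:u, 4:s
completions by unplaced set U, small U first (add the entries for U minus each lowest piece of U):
  |U|=1: {7}:1  {8}:1
  |U|=2: {2,7}:1  {5,7}:1  {6,8}:1  {7,8}:2
  |U|=3: {1,2,7}:1  {2,5,7}:2  {2,7,8}:3  {3,6,8}:1  {4,5,7}:1  {5,7,8}:3  {6,7,8}:3
  |U|=4: {0,3,6,8}:1  {1,2,5,7}:3  {1,2,7,8}:4  {2,4,5,7}:3  {2,5,7,8}:8  {2,6,7,8}:6  {3,6,7,8}:4  {4,5,7,8}:4  {5,6,7,8}:6
  |U|=5: {0,3,6,7,8}:5  {1,2,4,5,7}:6  {1,2,5,7,8}:15  {1,2,6,7,8}:10  {2,3,6,7,8}:10  {2,4,5,7,8}:15  {2,5,6,7,8}:20  {3,5,6,7,8}:10  {4,5,6,7,8}:10
  |U|=6: {0,2,3,6,7,8}:15  {0,3,5,6,7,8}:15  {1,2,3,6,7,8}:20  {1,2,4,5,7,8}:36  {1,2,5,6,7,8}:45  {2,3,5,6,7,8}:40  {2,4,5,6,7,8}:45  {3,4,5,6,7,8}:20
  |U|=7: {0,1,2,3,6,7,8}:35  {0,2,3,5,6,7,8}:70  {0,3,4,5,6,7,8}:35  {1,2,3,5,6,7,8}:105  {1,2,4,5,6,7,8}:126  {2,3,4,5,6,7,8}:105
  start at 0(t): 336
  start at 1(u): 210
  start at 4(s): 210
sum over floor = 756

756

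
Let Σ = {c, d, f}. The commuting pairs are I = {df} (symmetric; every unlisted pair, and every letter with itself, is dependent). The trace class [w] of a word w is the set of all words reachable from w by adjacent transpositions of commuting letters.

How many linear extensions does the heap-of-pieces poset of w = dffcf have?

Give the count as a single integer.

3

0(d) covers ∅
1(f) covers ∅
2(f) covers 1:f
3(c) covers 0:d, 2:f
4(f) covers 3:c
floor of heap: 0:d, 1:f
completions by unplaced set U, small U first (add the entries for U minus each lowest piece of U):
  |U|=1: {4}:1
  |U|=2: {3,4}:1
  |U|=3: {0,3,4}:1  {2,3,4}:1
  start at 0(d): 1
  start at 1(f): 2
sum over floor = 3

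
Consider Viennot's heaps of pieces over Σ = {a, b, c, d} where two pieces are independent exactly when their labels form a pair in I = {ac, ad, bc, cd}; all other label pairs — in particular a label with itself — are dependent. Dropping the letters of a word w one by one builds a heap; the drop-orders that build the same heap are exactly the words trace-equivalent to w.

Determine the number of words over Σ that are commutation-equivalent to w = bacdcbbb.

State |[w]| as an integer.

56

#0=b has no predecessor
#1=a depends on [0:b]
#2=c has no predecessor
#3=d depends on [0:b]
#4=c depends on [2:c]
#5=b depends on [1:a, 3:d]
#6=b depends on [5:b]
#7=b depends on [6:b]
sources: [0:b, 2:c]
N(rest) = Σ N(rest − s) over sources s of rest; N(one piece) = 1:
  size 1 → [4]=1  [7]=1
  size 2 → [2,4]=1  [4,7]=2  [6,7]=1
  size 3 → [2,4,7]=3  [4,6,7]=3  [5,6,7]=1
  size 4 → [1,5,6,7]=1  [2,4,6,7]=6  [3,5,6,7]=1  [4,5,6,7]=4
  size 5 → [1,3,5,6,7]=2  [1,4,5,6,7]=5  [2,4,5,6,7]=10  [3,4,5,6,7]=5
  size 6 → [0,1,3,5,6,7]=2  [1,2,4,5,6,7]=15  [1,3,4,5,6,7]=12  [2,3,4,5,6,7]=15
  first=0(b) contributes 42
  first=2(c) contributes 14
|[w]| = 56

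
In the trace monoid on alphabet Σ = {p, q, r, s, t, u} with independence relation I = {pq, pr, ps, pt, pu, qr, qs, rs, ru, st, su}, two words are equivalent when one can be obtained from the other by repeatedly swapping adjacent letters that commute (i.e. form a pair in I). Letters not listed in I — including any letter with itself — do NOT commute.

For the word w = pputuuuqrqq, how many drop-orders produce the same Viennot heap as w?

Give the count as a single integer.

0(p) covers ∅
1(p) covers 0:p
2(u) covers ∅
3(t) covers 2:u
4(u) covers 3:t
5(u) covers 4:u
6(u) covers 5:u
7(q) covers 6:u
8(r) covers 3:t
9(q) covers 7:q
10(q) covers 9:q
floor of heap: 0:p, 2:u
completions by unplaced set U, small U first (add the entries for U minus each lowest piece of U):
  |U|=1: {1}:1  {8}:1  {10}:1
  |U|=2: {0,1}:1  {1,8}:2  {1,10}:2  {8,10}:2  {9,10}:1
  |U|=3: {0,1,8}:3  {0,1,10}:3  {1,8,10}:6  {1,9,10}:3  {7,9,10}:1  {8,9,10}:3
  |U|=4: {0,1,8,10}:12  {0,1,9,10}:6  {1,7,9,10}:4  {1,8,9,10}:12  {6,7,9,10}:1  {7,8,9,10}:4
  |U|=5: {0,1,7,9,10}:10  {0,1,8,9,10}:30  {1,6,7,9,10}:5  {1,7,8,9,10}:20  {5,6,7,9,10}:1  {6,7,8,9,10}:5
  |U|=6: {0,1,6,7,9,10}:15  {0,1,7,8,9,10}:60  {1,5,6,7,9,10}:6  {1,6,7,8,9,10}:30  {4,5,6,7,9,10}:1  {5,6,7,8,9,10}:6
  |U|=7: {0,1,5,6,7,9,10}:21  {0,1,6,7,8,9,10}:105  {1,4,5,6,7,9,10}:7  {1,5,6,7,8,9,10}:42  {4,5,6,7,8,9,10}:7
  |U|=8: {0,1,4,5,6,7,9,10}:28  {0,1,5,6,7,8,9,10}:168  {1,4,5,6,7,8,9,10}:56  {3,4,5,6,7,8,9,10}:7
  |U|=9: {0,1,4,5,6,7,8,9,10}:252  {1,3,4,5,6,7,8,9,10}:63  {2,3,4,5,6,7,8,9,10}:7
  start at 0(p): 70
  start at 2(u): 315
sum over floor = 385

385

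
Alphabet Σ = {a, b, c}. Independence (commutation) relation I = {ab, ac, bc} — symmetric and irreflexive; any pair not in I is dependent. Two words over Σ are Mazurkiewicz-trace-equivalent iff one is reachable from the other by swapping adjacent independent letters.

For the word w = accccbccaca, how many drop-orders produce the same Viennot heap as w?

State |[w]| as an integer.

drop 0:a onto floor
drop 1:c onto floor
drop 2:c onto {1:c}
drop 3:c onto {2:c}
drop 4:c onto {3:c}
drop 5:b onto floor
drop 6:c onto {4:c}
drop 7:c onto {6:c}
drop 8:a onto {0:a}
drop 9:c onto {7:c}
drop 10:a onto {8:a}
ground layer = {0:a, 1:c, 5:b}
drop-orders for the pieces not yet dropped (sum over which currently-grounded one goes next):
  1 to go: {5} 1  {9} 1  {10} 1
  2 to go: {5,9} 2  {5,10} 2  {7,9} 1  {8,10} 1  {9,10} 2
  3 to go: {0,8,10} 1  {5,7,9} 3  {5,8,10} 3  {5,9,10} 6  {6,7,9} 1  {7,9,10} 3  {8,9,10} 3
  4 to go: {0,5,8,10} 4  {0,8,9,10} 4  {4,6,7,9} 1  {5,6,7,9} 4  {5,7,9,10} 12  {5,8,9,10} 12  {6,7,9,10} 4  {7,8,9,10} 6
  5 to go: {0,5,8,9,10} 20  {0,7,8,9,10} 10  {3,4,6,7,9} 1  {4,5,6,7,9} 5  {4,6,7,9,10} 5  {5,6,7,9,10} 20  {5,7,8,9,10} 30  {6,7,8,9,10} 10
  6 to go: {0,5,7,8,9,10} 60  {0,6,7,8,9,10} 20  {2,3,4,6,7,9} 1  {3,4,5,6,7,9} 6  {3,4,6,7,9,10} 6  {4,5,6,7,9,10} 30  {4,6,7,8,9,10} 15  {5,6,7,8,9,10} 60
  7 to go: {0,4,6,7,8,9,10} 35  {0,5,6,7,8,9,10} 140  {1,2,3,4,6,7,9} 1  {2,3,4,5,6,7,9} 7  {2,3,4,6,7,9,10} 7  {3,4,5,6,7,9,10} 42  {3,4,6,7,8,9,10} 21  {4,5,6,7,8,9,10} 105
  8 to go: {0,3,4,6,7,8,9,10} 56  {0,4,5,6,7,8,9,10} 280  {1,2,3,4,5,6,7,9} 8  {1,2,3,4,6,7,9,10} 8  {2,3,4,5,6,7,9,10} 56  {2,3,4,6,7,8,9,10} 28  {3,4,5,6,7,8,9,10} 168
  9 to go: {0,2,3,4,6,7,8,9,10} 84  {0,3,4,5,6,7,8,9,10} 504  {1,2,3,4,5,6,7,9,10} 72  {1,2,3,4,6,7,8,9,10} 36  {2,3,4,5,6,7,8,9,10} 252
  if 0:a drops first: 360 orders
  if 1:c drops first: 840 orders
  if 5:b drops first: 120 orders
heap linearizations: 1320

1320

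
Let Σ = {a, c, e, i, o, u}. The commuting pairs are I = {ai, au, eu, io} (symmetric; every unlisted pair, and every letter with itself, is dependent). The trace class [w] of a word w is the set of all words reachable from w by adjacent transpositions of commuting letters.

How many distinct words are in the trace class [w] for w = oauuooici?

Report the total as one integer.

#0=o has no predecessor
#1=a depends on [0:o]
#2=u depends on [0:o]
#3=u depends on [2:u]
#4=o depends on [1:a, 3:u]
#5=o depends on [4:o]
#6=i depends on [3:u]
#7=c depends on [5:o, 6:i]
#8=i depends on [7:c]
sources: [0:o]
N(rest) = Σ N(rest − s) over sources s of rest; N(one piece) = 1:
  size 1 → [8]=1
  size 2 → [7,8]=1
  size 3 → [5,7,8]=1  [6,7,8]=1
  size 4 → [4,5,7,8]=1  [5,6,7,8]=2
  size 5 → [1,4,5,7,8]=1  [4,5,6,7,8]=3
  size 6 → [1,4,5,6,7,8]=4  [3,4,5,6,7,8]=3
  size 7 → [1,3,4,5,6,7,8]=7  [2,3,4,5,6,7,8]=3
  first=0(o) contributes 10

10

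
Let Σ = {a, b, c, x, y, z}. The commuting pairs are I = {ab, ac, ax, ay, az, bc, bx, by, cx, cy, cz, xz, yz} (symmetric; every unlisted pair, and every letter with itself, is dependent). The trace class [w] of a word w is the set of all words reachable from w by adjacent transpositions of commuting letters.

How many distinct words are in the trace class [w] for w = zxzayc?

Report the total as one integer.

0(z) covers ∅
1(x) covers ∅
2(z) covers 0:z
3(a) covers ∅
4(y) covers 1:x
5(c) covers ∅
floor of heap: 0:z, 1:x, 3:a, 5:c
completions by unplaced set U, small U first (add the entries for U minus each lowest piece of U):
  |U|=1: {2}:1  {3}:1  {4}:1  {5}:1
  |U|=2: {0,2}:1  {1,4}:1  {2,3}:2  {2,4}:2  {2,5}:2  {3,4}:2  {3,5}:2  {4,5}:2
  |U|=3: {0,2,3}:3  {0,2,4}:3  {0,2,5}:3  {1,2,4}:3  {1,3,4}:3  {1,4,5}:3  {2,3,4}:6  {2,3,5}:6  {2,4,5}:6  {3,4,5}:6
  |U|=4: {0,1,2,4}:6  {0,2,3,4}:12  {0,2,3,5}:12  {0,2,4,5}:12  {1,2,3,4}:12  {1,2,4,5}:12  {1,3,4,5}:12  {2,3,4,5}:24
  start at 0(z): 60
  start at 1(x): 60
  start at 3(a): 30
  start at 5(c): 30
sum over floor = 180

180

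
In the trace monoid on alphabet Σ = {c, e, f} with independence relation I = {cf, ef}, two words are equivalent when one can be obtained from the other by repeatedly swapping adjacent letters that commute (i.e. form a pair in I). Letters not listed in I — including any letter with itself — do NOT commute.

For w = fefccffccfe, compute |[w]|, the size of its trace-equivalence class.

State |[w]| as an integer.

drop 0:f onto floor
drop 1:e onto floor
drop 2:f onto {0:f}
drop 3:c onto {1:e}
drop 4:c onto {3:c}
drop 5:f onto {2:f}
drop 6:f onto {5:f}
drop 7:c onto {4:c}
drop 8:c onto {7:c}
drop 9:f onto {6:f}
drop 10:e onto {8:c}
ground layer = {0:f, 1:e}
drop-orders for the pieces not yet dropped (sum over which currently-grounded one goes next):
  1 to go: {9} 1  {10} 1
  2 to go: {6,9} 1  {8,10} 1  {9,10} 2
  3 to go: {5,6,9} 1  {6,9,10} 3  {7,8,10} 1  {8,9,10} 3
  4 to go: {2,5,6,9} 1  {4,7,8,10} 1  {5,6,9,10} 4  {6,8,9,10} 6  {7,8,9,10} 4
  5 to go: {0,2,5,6,9} 1  {2,5,6,9,10} 5  {3,4,7,8,10} 1  {4,7,8,9,10} 5  {5,6,8,9,10} 10  {6,7,8,9,10} 10
  6 to go: {0,2,5,6,9,10} 6  {1,3,4,7,8,10} 1  {2,5,6,8,9,10} 15  {3,4,7,8,9,10} 6  {4,6,7,8,9,10} 15  {5,6,7,8,9,10} 20
  7 to go: {0,2,5,6,8,9,10} 21  {1,3,4,7,8,9,10} 7  {2,5,6,7,8,9,10} 35  {3,4,6,7,8,9,10} 21  {4,5,6,7,8,9,10} 35
  8 to go: {0,2,5,6,7,8,9,10} 56  {1,3,4,6,7,8,9,10} 28  {2,4,5,6,7,8,9,10} 70  {3,4,5,6,7,8,9,10} 56
  9 to go: {0,2,4,5,6,7,8,9,10} 126  {1,3,4,5,6,7,8,9,10} 84  {2,3,4,5,6,7,8,9,10} 126
  if 0:f drops first: 210 orders
  if 1:e drops first: 252 orders
heap linearizations: 462

462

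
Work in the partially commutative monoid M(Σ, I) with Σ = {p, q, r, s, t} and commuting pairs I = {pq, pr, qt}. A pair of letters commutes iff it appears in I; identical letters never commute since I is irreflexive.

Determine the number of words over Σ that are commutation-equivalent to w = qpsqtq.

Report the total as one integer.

0(q) covers ∅
1(p) covers ∅
2(s) covers 0:q, 1:p
3(q) covers 2:s
4(t) covers 2:s
5(q) covers 3:q
floor of heap: 0:q, 1:p
completions by unplaced set U, small U first (add the entries for U minus each lowest piece of U):
  |U|=1: {4}:1  {5}:1
  |U|=2: {3,5}:1  {4,5}:2
  |U|=3: {3,4,5}:3
  |U|=4: {2,3,4,5}:3
  start at 0(q): 3
  start at 1(p): 3
sum over floor = 6

6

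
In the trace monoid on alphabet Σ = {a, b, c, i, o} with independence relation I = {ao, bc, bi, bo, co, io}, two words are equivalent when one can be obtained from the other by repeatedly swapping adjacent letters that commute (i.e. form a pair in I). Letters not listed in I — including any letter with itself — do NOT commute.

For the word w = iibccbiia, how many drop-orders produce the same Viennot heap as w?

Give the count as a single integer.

0(i) covers ∅
1(i) covers 0:i
2(b) covers ∅
3(c) covers 1:i
4(c) covers 3:c
5(b) covers 2:b
6(i) covers 4:c
7(i) covers 6:i
8(a) covers 5:b, 7:i
floor of heap: 0:i, 2:b
completions by unplaced set U, small U first (add the entries for U minus each lowest piece of U):
  |U|=1: {8}:1
  |U|=2: {5,8}:1  {7,8}:1
  |U|=3: {2,5,8}:1  {5,7,8}:2  {6,7,8}:1
  |U|=4: {2,5,7,8}:3  {4,6,7,8}:1  {5,6,7,8}:3
  |U|=5: {2,5,6,7,8}:6  {3,4,6,7,8}:1  {4,5,6,7,8}:4
  |U|=6: {1,3,4,6,7,8}:1  {2,4,5,6,7,8}:10  {3,4,5,6,7,8}:5
  |U|=7: {0,1,3,4,6,7,8}:1  {1,3,4,5,6,7,8}:6  {2,3,4,5,6,7,8}:15
  start at 0(i): 21
  start at 2(b): 7
sum over floor = 28

28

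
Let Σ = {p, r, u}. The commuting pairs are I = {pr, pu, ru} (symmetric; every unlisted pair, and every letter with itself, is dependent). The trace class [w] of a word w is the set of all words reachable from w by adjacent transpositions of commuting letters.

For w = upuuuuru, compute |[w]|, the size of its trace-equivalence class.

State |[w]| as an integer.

56

#0=u has no predecessor
#1=p has no predecessor
#2=u depends on [0:u]
#3=u depends on [2:u]
#4=u depends on [3:u]
#5=u depends on [4:u]
#6=r has no predecessor
#7=u depends on [5:u]
sources: [0:u, 1:p, 6:r]
N(rest) = Σ N(rest − s) over sources s of rest; N(one piece) = 1:
  size 1 → [1]=1  [6]=1  [7]=1
  size 2 → [1,6]=2  [1,7]=2  [5,7]=1  [6,7]=2
  size 3 → [1,5,7]=3  [1,6,7]=6  [4,5,7]=1  [5,6,7]=3
  size 4 → [1,4,5,7]=4  [1,5,6,7]=12  [3,4,5,7]=1  [4,5,6,7]=4
  size 5 → [1,3,4,5,7]=5  [1,4,5,6,7]=20  [2,3,4,5,7]=1  [3,4,5,6,7]=5
  size 6 → [0,2,3,4,5,7]=1  [1,2,3,4,5,7]=6  [1,3,4,5,6,7]=30  [2,3,4,5,6,7]=6
  first=0(u) contributes 42
  first=1(p) contributes 7
  first=6(r) contributes 7
|[w]| = 56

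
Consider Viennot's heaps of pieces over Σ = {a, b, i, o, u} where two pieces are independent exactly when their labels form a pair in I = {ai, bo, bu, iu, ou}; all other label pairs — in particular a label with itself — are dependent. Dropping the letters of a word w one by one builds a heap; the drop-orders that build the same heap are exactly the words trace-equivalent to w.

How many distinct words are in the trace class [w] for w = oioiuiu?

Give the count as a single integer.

drop 0:o onto floor
drop 1:i onto {0:o}
drop 2:o onto {1:i}
drop 3:i onto {2:o}
drop 4:u onto floor
drop 5:i onto {3:i}
drop 6:u onto {4:u}
ground layer = {0:o, 4:u}
drop-orders for the pieces not yet dropped (sum over which currently-grounded one goes next):
  1 to go: {5} 1  {6} 1
  2 to go: {3,5} 1  {4,6} 1  {5,6} 2
  3 to go: {2,3,5} 1  {3,5,6} 3  {4,5,6} 3
  4 to go: {1,2,3,5} 1  {2,3,5,6} 4  {3,4,5,6} 6
  5 to go: {0,1,2,3,5} 1  {1,2,3,5,6} 5  {2,3,4,5,6} 10
  if 0:o drops first: 15 orders
  if 4:u drops first: 6 orders
heap linearizations: 21

21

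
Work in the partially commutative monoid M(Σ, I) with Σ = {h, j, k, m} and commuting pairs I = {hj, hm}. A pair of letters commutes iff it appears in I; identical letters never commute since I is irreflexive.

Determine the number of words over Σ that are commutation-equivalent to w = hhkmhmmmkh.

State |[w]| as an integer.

0(h) covers ∅
1(h) covers 0:h
2(k) covers 1:h
3(m) covers 2:k
4(h) covers 2:k
5(m) covers 3:m
6(m) covers 5:m
7(m) covers 6:m
8(k) covers 4:h, 7:m
9(h) covers 8:k
floor of heap: 0:h
completions by unplaced set U, small U first (add the entries for U minus each lowest piece of U):
  |U|=1: {9}:1
  |U|=2: {8,9}:1
  |U|=3: {4,8,9}:1  {7,8,9}:1
  |U|=4: {4,7,8,9}:2  {6,7,8,9}:1
  |U|=5: {4,6,7,8,9}:3  {5,6,7,8,9}:1
  |U|=6: {3,5,6,7,8,9}:1  {4,5,6,7,8,9}:4
  |U|=7: {3,4,5,6,7,8,9}:5
  |U|=8: {2,3,4,5,6,7,8,9}:5
  start at 0(h): 5

5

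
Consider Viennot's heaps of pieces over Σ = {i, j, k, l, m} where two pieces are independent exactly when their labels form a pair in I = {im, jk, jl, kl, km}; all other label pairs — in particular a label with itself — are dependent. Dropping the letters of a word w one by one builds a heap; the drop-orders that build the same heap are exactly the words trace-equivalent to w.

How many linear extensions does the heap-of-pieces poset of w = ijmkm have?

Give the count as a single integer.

4

#0=i has no predecessor
#1=j depends on [0:i]
#2=m depends on [1:j]
#3=k depends on [0:i]
#4=m depends on [2:m]
sources: [0:i]
N(rest) = Σ N(rest − s) over sources s of rest; N(one piece) = 1:
  size 1 → [3]=1  [4]=1
  size 2 → [2,4]=1  [3,4]=2
  size 3 → [1,2,4]=1  [2,3,4]=3
  first=0(i) contributes 4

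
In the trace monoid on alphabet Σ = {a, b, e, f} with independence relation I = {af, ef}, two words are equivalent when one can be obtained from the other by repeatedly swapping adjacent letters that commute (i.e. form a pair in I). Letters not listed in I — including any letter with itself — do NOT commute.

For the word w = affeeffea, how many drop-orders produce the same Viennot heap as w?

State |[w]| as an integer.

#0=a has no predecessor
#1=f has no predecessor
#2=f depends on [1:f]
#3=e depends on [0:a]
#4=e depends on [3:e]
#5=f depends on [2:f]
#6=f depends on [5:f]
#7=e depends on [4:e]
#8=a depends on [7:e]
sources: [0:a, 1:f]
N(rest) = Σ N(rest − s) over sources s of rest; N(one piece) = 1:
  size 1 → [6]=1  [8]=1
  size 2 → [5,6]=1  [6,8]=2  [7,8]=1
  size 3 → [2,5,6]=1  [4,7,8]=1  [5,6,8]=3  [6,7,8]=3
  size 4 → [1,2,5,6]=1  [2,5,6,8]=4  [3,4,7,8]=1  [4,6,7,8]=4  [5,6,7,8]=6
  size 5 → [0,3,4,7,8]=1  [1,2,5,6,8]=5  [2,5,6,7,8]=10  [3,4,6,7,8]=5  [4,5,6,7,8]=10
  size 6 → [0,3,4,6,7,8]=6  [1,2,5,6,7,8]=15  [2,4,5,6,7,8]=20  [3,4,5,6,7,8]=15
  size 7 → [0,3,4,5,6,7,8]=21  [1,2,4,5,6,7,8]=35  [2,3,4,5,6,7,8]=35
  first=0(a) contributes 70
  first=1(f) contributes 56
|[w]| = 126

126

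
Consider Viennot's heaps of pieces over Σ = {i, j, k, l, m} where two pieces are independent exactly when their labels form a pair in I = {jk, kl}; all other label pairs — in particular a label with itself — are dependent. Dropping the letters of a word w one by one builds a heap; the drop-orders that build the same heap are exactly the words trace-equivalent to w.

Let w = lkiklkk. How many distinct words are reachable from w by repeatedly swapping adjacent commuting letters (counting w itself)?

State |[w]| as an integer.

8

piece 0:l — minimal
piece 1:k — minimal
piece 2:i rests on {0:l, 1:k}
piece 3:k rests on {2:i}
piece 4:l rests on {2:i}
piece 5:k rests on {3:k}
piece 6:k rests on {5:k}
minimal pieces: {0:l, 1:k}
ways to finish when only these pieces remain (= sum over removing one remaining piece with nothing left below it):
  1 left: {4}→1  {6}→1
  2 left: {4,6}→2  {5,6}→1
  3 left: {3,5,6}→1  {4,5,6}→3
  4 left: {3,4,5,6}→4
  5 left: {2,3,4,5,6}→4
  placing 0:l first → 4 extensions
  placing 1:k first → 4 extensions
total linear extensions = 8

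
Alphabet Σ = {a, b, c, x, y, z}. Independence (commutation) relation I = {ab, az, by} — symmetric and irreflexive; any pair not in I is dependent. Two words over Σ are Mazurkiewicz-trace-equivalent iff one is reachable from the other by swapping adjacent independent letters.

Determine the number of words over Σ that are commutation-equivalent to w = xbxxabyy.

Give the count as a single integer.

4

piece 0:x — minimal
piece 1:b rests on {0:x}
piece 2:x rests on {1:b}
piece 3:x rests on {2:x}
piece 4:a rests on {3:x}
piece 5:b rests on {3:x}
piece 6:y rests on {4:a}
piece 7:y rests on {6:y}
minimal pieces: {0:x}
ways to finish when only these pieces remain (= sum over removing one remaining piece with nothing left below it):
  1 left: {5}→1  {7}→1
  2 left: {5,7}→2  {6,7}→1
  3 left: {4,6,7}→1  {5,6,7}→3
  4 left: {4,5,6,7}→4
  5 left: {3,4,5,6,7}→4
  6 left: {2,3,4,5,6,7}→4
  placing 0:x first → 4 extensions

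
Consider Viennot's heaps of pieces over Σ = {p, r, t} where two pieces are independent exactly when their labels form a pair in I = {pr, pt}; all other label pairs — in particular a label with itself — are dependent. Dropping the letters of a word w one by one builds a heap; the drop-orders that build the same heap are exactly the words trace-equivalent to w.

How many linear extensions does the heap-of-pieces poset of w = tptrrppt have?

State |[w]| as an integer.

56

piece 0:t — minimal
piece 1:p — minimal
piece 2:t rests on {0:t}
piece 3:r rests on {2:t}
piece 4:r rests on {3:r}
piece 5:p rests on {1:p}
piece 6:p rests on {5:p}
piece 7:t rests on {4:r}
minimal pieces: {0:t, 1:p}
ways to finish when only these pieces remain (= sum over removing one remaining piece with nothing left below it):
  1 left: {6}→1  {7}→1
  2 left: {4,7}→1  {5,6}→1  {6,7}→2
  3 left: {1,5,6}→1  {3,4,7}→1  {4,6,7}→3  {5,6,7}→3
  4 left: {1,5,6,7}→4  {2,3,4,7}→1  {3,4,6,7}→4  {4,5,6,7}→6
  5 left: {0,2,3,4,7}→1  {1,4,5,6,7}→10  {2,3,4,6,7}→5  {3,4,5,6,7}→10
  6 left: {0,2,3,4,6,7}→6  {1,3,4,5,6,7}→20  {2,3,4,5,6,7}→15
  placing 0:t first → 35 extensions
  placing 1:p first → 21 extensions
total linear extensions = 56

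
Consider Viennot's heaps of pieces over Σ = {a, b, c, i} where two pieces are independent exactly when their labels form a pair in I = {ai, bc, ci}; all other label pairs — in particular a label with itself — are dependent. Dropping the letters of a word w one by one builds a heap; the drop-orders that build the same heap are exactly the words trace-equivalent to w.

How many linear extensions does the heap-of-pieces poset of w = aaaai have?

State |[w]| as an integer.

5

piece 0:a — minimal
piece 1:a rests on {0:a}
piece 2:a rests on {1:a}
piece 3:a rests on {2:a}
piece 4:i — minimal
minimal pieces: {0:a, 4:i}
ways to finish when only these pieces remain (= sum over removing one remaining piece with nothing left below it):
  1 left: {3}→1  {4}→1
  2 left: {2,3}→1  {3,4}→2
  3 left: {1,2,3}→1  {2,3,4}→3
  placing 0:a first → 4 extensions
  placing 4:i first → 1 extensions
total linear extensions = 5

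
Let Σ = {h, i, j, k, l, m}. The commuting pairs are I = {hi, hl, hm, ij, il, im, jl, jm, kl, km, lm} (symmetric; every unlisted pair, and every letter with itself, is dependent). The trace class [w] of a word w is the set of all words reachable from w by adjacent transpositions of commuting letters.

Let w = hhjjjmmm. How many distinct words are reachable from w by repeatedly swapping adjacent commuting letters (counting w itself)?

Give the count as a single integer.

56

0(h) covers ∅
1(h) covers 0:h
2(j) covers 1:h
3(j) covers 2:j
4(j) covers 3:j
5(m) covers ∅
6(m) covers 5:m
7(m) covers 6:m
floor of heap: 0:h, 5:m
completions by unplaced set U, small U first (add the entries for U minus each lowest piece of U):
  |U|=1: {4}:1  {7}:1
  |U|=2: {3,4}:1  {4,7}:2  {6,7}:1
  |U|=3: {2,3,4}:1  {3,4,7}:3  {4,6,7}:3  {5,6,7}:1
  |U|=4: {1,2,3,4}:1  {2,3,4,7}:4  {3,4,6,7}:6  {4,5,6,7}:4
  |U|=5: {0,1,2,3,4}:1  {1,2,3,4,7}:5  {2,3,4,6,7}:10  {3,4,5,6,7}:10
  |U|=6: {0,1,2,3,4,7}:6  {1,2,3,4,6,7}:15  {2,3,4,5,6,7}:20
  start at 0(h): 35
  start at 5(m): 21
sum over floor = 56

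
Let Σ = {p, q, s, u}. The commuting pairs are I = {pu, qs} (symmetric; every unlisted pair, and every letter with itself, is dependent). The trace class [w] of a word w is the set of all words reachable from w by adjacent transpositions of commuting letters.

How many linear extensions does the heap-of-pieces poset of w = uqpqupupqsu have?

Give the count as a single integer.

12

#0=u has no predecessor
#1=q depends on [0:u]
#2=p depends on [1:q]
#3=q depends on [2:p]
#4=u depends on [3:q]
#5=p depends on [3:q]
#6=u depends on [4:u]
#7=p depends on [5:p]
#8=q depends on [6:u, 7:p]
#9=s depends on [6:u, 7:p]
#10=u depends on [8:q, 9:s]
sources: [0:u]
N(rest) = Σ N(rest − s) over sources s of rest; N(one piece) = 1:
  size 1 → [10]=1
  size 2 → [8,10]=1  [9,10]=1
  size 3 → [8,9,10]=2
  size 4 → [6,8,9,10]=2  [7,8,9,10]=2
  size 5 → [4,6,8,9,10]=2  [5,7,8,9,10]=2  [6,7,8,9,10]=4
  size 6 → [4,6,7,8,9,10]=6  [5,6,7,8,9,10]=6
  size 7 → [4,5,6,7,8,9,10]=12
  size 8 → [3,4,5,6,7,8,9,10]=12
  size 9 → [2,3,4,5,6,7,8,9,10]=12
  first=0(u) contributes 12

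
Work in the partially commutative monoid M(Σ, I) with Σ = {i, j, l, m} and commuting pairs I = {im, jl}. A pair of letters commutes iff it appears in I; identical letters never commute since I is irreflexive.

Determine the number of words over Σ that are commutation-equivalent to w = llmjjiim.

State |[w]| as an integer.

3

#0=l has no predecessor
#1=l depends on [0:l]
#2=m depends on [1:l]
#3=j depends on [2:m]
#4=j depends on [3:j]
#5=i depends on [4:j]
#6=i depends on [5:i]
#7=m depends on [4:j]
sources: [0:l]
N(rest) = Σ N(rest − s) over sources s of rest; N(one piece) = 1:
  size 1 → [6]=1  [7]=1
  size 2 → [5,6]=1  [6,7]=2
  size 3 → [5,6,7]=3
  size 4 → [4,5,6,7]=3
  size 5 → [3,4,5,6,7]=3
  size 6 → [2,3,4,5,6,7]=3
  first=0(l) contributes 3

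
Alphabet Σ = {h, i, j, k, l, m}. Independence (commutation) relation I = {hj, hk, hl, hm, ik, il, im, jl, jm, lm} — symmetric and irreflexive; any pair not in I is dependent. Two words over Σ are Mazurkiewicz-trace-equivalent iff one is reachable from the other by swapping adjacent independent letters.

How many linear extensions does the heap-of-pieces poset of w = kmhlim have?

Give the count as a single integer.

45

#0=k has no predecessor
#1=m depends on [0:k]
#2=h has no predecessor
#3=l depends on [0:k]
#4=i depends on [2:h]
#5=m depends on [1:m]
sources: [0:k, 2:h]
N(rest) = Σ N(rest − s) over sources s of rest; N(one piece) = 1:
  size 1 → [3]=1  [4]=1  [5]=1
  size 2 → [1,5]=1  [2,4]=1  [3,4]=2  [3,5]=2  [4,5]=2
  size 3 → [1,3,5]=3  [1,4,5]=3  [2,3,4]=3  [2,4,5]=3  [3,4,5]=6
  size 4 → [0,1,3,5]=3  [1,2,4,5]=6  [1,3,4,5]=12  [2,3,4,5]=12
  first=0(k) contributes 30
  first=2(h) contributes 15
|[w]| = 45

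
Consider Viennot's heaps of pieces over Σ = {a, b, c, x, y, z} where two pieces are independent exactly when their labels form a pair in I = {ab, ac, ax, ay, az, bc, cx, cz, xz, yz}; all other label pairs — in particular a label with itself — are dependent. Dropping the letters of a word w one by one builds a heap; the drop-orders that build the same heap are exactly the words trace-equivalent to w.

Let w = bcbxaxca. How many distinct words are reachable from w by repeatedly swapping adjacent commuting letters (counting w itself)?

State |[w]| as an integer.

420

drop 0:b onto floor
drop 1:c onto floor
drop 2:b onto {0:b}
drop 3:x onto {2:b}
drop 4:a onto floor
drop 5:x onto {3:x}
drop 6:c onto {1:c}
drop 7:a onto {4:a}
ground layer = {0:b, 1:c, 4:a}
drop-orders for the pieces not yet dropped (sum over which currently-grounded one goes next):
  1 to go: {5} 1  {6} 1  {7} 1
  2 to go: {1,6} 1  {3,5} 1  {4,7} 1  {5,6} 2  {5,7} 2  {6,7} 2
  3 to go: {1,5,6} 3  {1,6,7} 3  {2,3,5} 1  {3,5,6} 3  {3,5,7} 3  {4,5,7} 3  {4,6,7} 3  {5,6,7} 6
  4 to go: {0,2,3,5} 1  {1,3,5,6} 6  {1,4,6,7} 6  {1,5,6,7} 12  {2,3,5,6} 4  {2,3,5,7} 4  {3,4,5,7} 6  {3,5,6,7} 12  {4,5,6,7} 12
  5 to go: {0,2,3,5,6} 5  {0,2,3,5,7} 5  {1,2,3,5,6} 10  {1,3,5,6,7} 30  {1,4,5,6,7} 30  {2,3,4,5,7} 10  {2,3,5,6,7} 20  {3,4,5,6,7} 30
  6 to go: {0,1,2,3,5,6} 15  {0,2,3,4,5,7} 15  {0,2,3,5,6,7} 30  {1,2,3,5,6,7} 60  {1,3,4,5,6,7} 90  {2,3,4,5,6,7} 60
  if 0:b drops first: 210 orders
  if 1:c drops first: 105 orders
  if 4:a drops first: 105 orders
heap linearizations: 420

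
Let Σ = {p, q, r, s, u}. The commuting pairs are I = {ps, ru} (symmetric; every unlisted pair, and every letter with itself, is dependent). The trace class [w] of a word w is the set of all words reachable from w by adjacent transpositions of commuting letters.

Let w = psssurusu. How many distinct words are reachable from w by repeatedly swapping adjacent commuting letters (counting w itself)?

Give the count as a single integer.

12

drop 0:p onto floor
drop 1:s onto floor
drop 2:s onto {1:s}
drop 3:s onto {2:s}
drop 4:u onto {0:p, 3:s}
drop 5:r onto {0:p, 3:s}
drop 6:u onto {4:u}
drop 7:s onto {5:r, 6:u}
drop 8:u onto {7:s}
ground layer = {0:p, 1:s}
drop-orders for the pieces not yet dropped (sum over which currently-grounded one goes next):
  1 to go: {8} 1
  2 to go: {7,8} 1
  3 to go: {5,7,8} 1  {6,7,8} 1
  4 to go: {4,6,7,8} 1  {5,6,7,8} 2
  5 to go: {4,5,6,7,8} 3
  6 to go: {0,4,5,6,7,8} 3  {3,4,5,6,7,8} 3
  7 to go: {0,3,4,5,6,7,8} 6  {2,3,4,5,6,7,8} 3
  if 0:p drops first: 3 orders
  if 1:s drops first: 9 orders
heap linearizations: 12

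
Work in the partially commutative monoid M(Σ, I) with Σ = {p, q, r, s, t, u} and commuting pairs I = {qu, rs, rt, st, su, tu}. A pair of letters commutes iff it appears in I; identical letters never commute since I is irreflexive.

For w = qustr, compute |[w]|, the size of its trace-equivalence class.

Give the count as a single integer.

18

drop 0:q onto floor
drop 1:u onto floor
drop 2:s onto {0:q}
drop 3:t onto {0:q}
drop 4:r onto {0:q, 1:u}
ground layer = {0:q, 1:u}
drop-orders for the pieces not yet dropped (sum over which currently-grounded one goes next):
  1 to go: {2} 1  {3} 1  {4} 1
  2 to go: {1,4} 1  {2,3} 2  {2,4} 2  {3,4} 2
  3 to go: {1,2,4} 3  {1,3,4} 3  {2,3,4} 6
  if 0:q drops first: 12 orders
  if 1:u drops first: 6 orders
heap linearizations: 18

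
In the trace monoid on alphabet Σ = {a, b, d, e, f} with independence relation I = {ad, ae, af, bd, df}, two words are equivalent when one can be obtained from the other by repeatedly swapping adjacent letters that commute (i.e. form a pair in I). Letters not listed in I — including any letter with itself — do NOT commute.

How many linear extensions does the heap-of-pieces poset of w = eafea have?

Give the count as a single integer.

0(e) covers ∅
1(a) covers ∅
2(f) covers 0:e
3(e) covers 2:f
4(a) covers 1:a
floor of heap: 0:e, 1:a
completions by unplaced set U, small U first (add the entries for U minus each lowest piece of U):
  |U|=1: {3}:1  {4}:1
  |U|=2: {1,4}:1  {2,3}:1  {3,4}:2
  |U|=3: {0,2,3}:1  {1,3,4}:3  {2,3,4}:3
  start at 0(e): 6
  start at 1(a): 4
sum over floor = 10

10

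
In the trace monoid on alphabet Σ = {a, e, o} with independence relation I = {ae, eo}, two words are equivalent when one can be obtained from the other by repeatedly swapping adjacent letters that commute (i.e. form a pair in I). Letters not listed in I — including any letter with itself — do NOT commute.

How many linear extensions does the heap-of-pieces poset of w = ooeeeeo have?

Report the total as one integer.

35

piece 0:o — minimal
piece 1:o rests on {0:o}
piece 2:e — minimal
piece 3:e rests on {2:e}
piece 4:e rests on {3:e}
piece 5:e rests on {4:e}
piece 6:o rests on {1:o}
minimal pieces: {0:o, 2:e}
ways to finish when only these pieces remain (= sum over removing one remaining piece with nothing left below it):
  1 left: {5}→1  {6}→1
  2 left: {1,6}→1  {4,5}→1  {5,6}→2
  3 left: {0,1,6}→1  {1,5,6}→3  {3,4,5}→1  {4,5,6}→3
  4 left: {0,1,5,6}→4  {1,4,5,6}→6  {2,3,4,5}→1  {3,4,5,6}→4
  5 left: {0,1,4,5,6}→10  {1,3,4,5,6}→10  {2,3,4,5,6}→5
  placing 0:o first → 15 extensions
  placing 2:e first → 20 extensions
total linear extensions = 35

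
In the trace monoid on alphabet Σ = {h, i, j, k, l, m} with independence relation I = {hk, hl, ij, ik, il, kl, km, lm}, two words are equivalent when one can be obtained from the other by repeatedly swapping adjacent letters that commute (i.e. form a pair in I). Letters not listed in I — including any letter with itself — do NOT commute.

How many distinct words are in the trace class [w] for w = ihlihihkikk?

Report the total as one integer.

1320

piece 0:i — minimal
piece 1:h rests on {0:i}
piece 2:l — minimal
piece 3:i rests on {1:h}
piece 4:h rests on {3:i}
piece 5:i rests on {4:h}
piece 6:h rests on {5:i}
piece 7:k — minimal
piece 8:i rests on {6:h}
piece 9:k rests on {7:k}
piece 10:k rests on {9:k}
minimal pieces: {0:i, 2:l, 7:k}
ways to finish when only these pieces remain (= sum over removing one remaining piece with nothing left below it):
  1 left: {2}→1  {8}→1  {10}→1
  2 left: {2,8}→2  {2,10}→2  {6,8}→1  {8,10}→2  {9,10}→1
  3 left: {2,6,8}→3  {2,8,10}→6  {2,9,10}→3  {5,6,8}→1  {6,8,10}→3  {7,9,10}→1  {8,9,10}→3
  4 left: {2,5,6,8}→4  {2,6,8,10}→12  {2,7,9,10}→4  {2,8,9,10}→12  {4,5,6,8}→1  {5,6,8,10}→4  {6,8,9,10}→6  {7,8,9,10}→4
  5 left: {2,4,5,6,8}→5  {2,5,6,8,10}→20  {2,6,8,9,10}→30  {2,7,8,9,10}→20  {3,4,5,6,8}→1  {4,5,6,8,10}→5  {5,6,8,9,10}→10  {6,7,8,9,10}→10
  6 left: {1,3,4,5,6,8}→1  {2,3,4,5,6,8}→6  {2,4,5,6,8,10}→30  {2,5,6,8,9,10}→60  {2,6,7,8,9,10}→60  {3,4,5,6,8,10}→6  {4,5,6,8,9,10}→15  {5,6,7,8,9,10}→20
  7 left: {0,1,3,4,5,6,8}→1  {1,2,3,4,5,6,8}→7  {1,3,4,5,6,8,10}→7  {2,3,4,5,6,8,10}→42  {2,4,5,6,8,9,10}→105  {2,5,6,7,8,9,10}→140  {3,4,5,6,8,9,10}→21  {4,5,6,7,8,9,10}→35
  8 left: {0,1,2,3,4,5,6,8}→8  {0,1,3,4,5,6,8,10}→8  {1,2,3,4,5,6,8,10}→56  {1,3,4,5,6,8,9,10}→28  {2,3,4,5,6,8,9,10}→168  {2,4,5,6,7,8,9,10}→280  {3,4,5,6,7,8,9,10}→56
  9 left: {0,1,2,3,4,5,6,8,10}→72  {0,1,3,4,5,6,8,9,10}→36  {1,2,3,4,5,6,8,9,10}→252  {1,3,4,5,6,7,8,9,10}→84  {2,3,4,5,6,7,8,9,10}→504
  placing 0:i first → 840 extensions
  placing 2:l first → 120 extensions
  placing 7:k first → 360 extensions
total linear extensions = 1320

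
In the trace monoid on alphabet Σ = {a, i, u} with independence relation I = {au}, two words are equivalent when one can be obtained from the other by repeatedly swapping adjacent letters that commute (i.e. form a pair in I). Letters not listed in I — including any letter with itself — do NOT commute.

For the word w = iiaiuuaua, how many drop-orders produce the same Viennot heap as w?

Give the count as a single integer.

10

piece 0:i — minimal
piece 1:i rests on {0:i}
piece 2:a rests on {1:i}
piece 3:i rests on {2:a}
piece 4:u rests on {3:i}
piece 5:u rests on {4:u}
piece 6:a rests on {3:i}
piece 7:u rests on {5:u}
piece 8:a rests on {6:a}
minimal pieces: {0:i}
ways to finish when only these pieces remain (= sum over removing one remaining piece with nothing left below it):
  1 left: {7}→1  {8}→1
  2 left: {5,7}→1  {6,8}→1  {7,8}→2
  3 left: {4,5,7}→1  {5,7,8}→3  {6,7,8}→3
  4 left: {4,5,7,8}→4  {5,6,7,8}→6
  5 left: {4,5,6,7,8}→10
  6 left: {3,4,5,6,7,8}→10
  7 left: {2,3,4,5,6,7,8}→10
  placing 0:i first → 10 extensions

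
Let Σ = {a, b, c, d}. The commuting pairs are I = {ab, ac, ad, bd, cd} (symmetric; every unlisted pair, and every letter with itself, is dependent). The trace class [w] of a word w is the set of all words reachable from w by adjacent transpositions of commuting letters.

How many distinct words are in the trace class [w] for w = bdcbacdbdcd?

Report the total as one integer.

2310

0(b) covers ∅
1(d) covers ∅
2(c) covers 0:b
3(b) covers 2:c
4(a) covers ∅
5(c) covers 3:b
6(d) covers 1:d
7(b) covers 5:c
8(d) covers 6:d
9(c) covers 7:b
10(d) covers 8:d
floor of heap: 0:b, 1:d, 4:a
completions by unplaced set U, small U first (add the entries for U minus each lowest piece of U):
  |U|=1: {4}:1  {9}:1  {10}:1
  |U|=2: {4,9}:2  {4,10}:2  {7,9}:1  {8,10}:1  {9,10}:2
  |U|=3: {4,7,9}:3  {4,8,10}:3  {4,9,10}:6  {5,7,9}:1  {6,8,10}:1  {7,9,10}:3  {8,9,10}:3
  |U|=4: {1,6,8,10}:1  {3,5,7,9}:1  {4,5,7,9}:4  {4,6,8,10}:4  {4,7,9,10}:12  {4,8,9,10}:12  {5,7,9,10}:4  {6,8,9,10}:4  {7,8,9,10}:6
  |U|=5: {1,4,6,8,10}:5  {1,6,8,9,10}:5  {2,3,5,7,9}:1  {3,4,5,7,9}:5  {3,5,7,9,10}:5  {4,5,7,9,10}:20  {4,6,8,9,10}:20  {4,7,8,9,10}:30  {5,7,8,9,10}:10  {6,7,8,9,10}:10
  |U|=6: {0,2,3,5,7,9}:1  {1,4,6,8,9,10}:30  {1,6,7,8,9,10}:15  {2,3,4,5,7,9}:6  {2,3,5,7,9,10}:6  {3,4,5,7,9,10}:30  {3,5,7,8,9,10}:15  {4,5,7,8,9,10}:60  {4,6,7,8,9,10}:60  {5,6,7,8,9,10}:20
  |U|=7: {0,2,3,4,5,7,9}:7  {0,2,3,5,7,9,10}:7  {1,4,6,7,8,9,10}:105  {1,5,6,7,8,9,10}:35  {2,3,4,5,7,9,10}:42  {2,3,5,7,8,9,10}:21  {3,4,5,7,8,9,10}:105  {3,5,6,7,8,9,10}:35  {4,5,6,7,8,9,10}:140
  |U|=8: {0,2,3,4,5,7,9,10}:56  {0,2,3,5,7,8,9,10}:28  {1,3,5,6,7,8,9,10}:70  {1,4,5,6,7,8,9,10}:280  {2,3,4,5,7,8,9,10}:168  {2,3,5,6,7,8,9,10}:56  {3,4,5,6,7,8,9,10}:280
  |U|=9: {0,2,3,4,5,7,8,9,10}:252  {0,2,3,5,6,7,8,9,10}:84  {1,2,3,5,6,7,8,9,10}:126  {1,3,4,5,6,7,8,9,10}:630  {2,3,4,5,6,7,8,9,10}:504
  start at 0(b): 1260
  start at 1(d): 840
  start at 4(a): 210
sum over floor = 2310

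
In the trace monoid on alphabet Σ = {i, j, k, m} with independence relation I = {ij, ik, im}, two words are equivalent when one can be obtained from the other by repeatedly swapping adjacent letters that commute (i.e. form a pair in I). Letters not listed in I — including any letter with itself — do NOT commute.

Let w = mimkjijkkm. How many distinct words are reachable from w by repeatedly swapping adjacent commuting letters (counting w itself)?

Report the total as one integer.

drop 0:m onto floor
drop 1:i onto floor
drop 2:m onto {0:m}
drop 3:k onto {2:m}
drop 4:j onto {3:k}
drop 5:i onto {1:i}
drop 6:j onto {4:j}
drop 7:k onto {6:j}
drop 8:k onto {7:k}
drop 9:m onto {8:k}
ground layer = {0:m, 1:i}
drop-orders for the pieces not yet dropped (sum over which currently-grounded one goes next):
  1 to go: {5} 1  {9} 1
  2 to go: {1,5} 1  {5,9} 2  {8,9} 1
  3 to go: {1,5,9} 3  {5,8,9} 3  {7,8,9} 1
  4 to go: {1,5,8,9} 6  {5,7,8,9} 4  {6,7,8,9} 1
  5 to go: {1,5,7,8,9} 10  {4,6,7,8,9} 1  {5,6,7,8,9} 5
  6 to go: {1,5,6,7,8,9} 15  {3,4,6,7,8,9} 1  {4,5,6,7,8,9} 6
  7 to go: {1,4,5,6,7,8,9} 21  {2,3,4,6,7,8,9} 1  {3,4,5,6,7,8,9} 7
  8 to go: {0,2,3,4,6,7,8,9} 1  {1,3,4,5,6,7,8,9} 28  {2,3,4,5,6,7,8,9} 8
  if 0:m drops first: 36 orders
  if 1:i drops first: 9 orders
heap linearizations: 45

45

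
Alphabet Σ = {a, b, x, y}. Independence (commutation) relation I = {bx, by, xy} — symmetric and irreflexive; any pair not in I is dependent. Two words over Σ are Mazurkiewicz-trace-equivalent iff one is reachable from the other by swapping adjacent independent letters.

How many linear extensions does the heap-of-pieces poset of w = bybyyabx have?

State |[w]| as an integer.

20

piece 0:b — minimal
piece 1:y — minimal
piece 2:b rests on {0:b}
piece 3:y rests on {1:y}
piece 4:y rests on {3:y}
piece 5:a rests on {2:b, 4:y}
piece 6:b rests on {5:a}
piece 7:x rests on {5:a}
minimal pieces: {0:b, 1:y}
ways to finish when only these pieces remain (= sum over removing one remaining piece with nothing left below it):
  1 left: {6}→1  {7}→1
  2 left: {6,7}→2
  3 left: {5,6,7}→2
  4 left: {2,5,6,7}→2  {4,5,6,7}→2
  5 left: {0,2,5,6,7}→2  {2,4,5,6,7}→4  {3,4,5,6,7}→2
  6 left: {0,2,4,5,6,7}→6  {1,3,4,5,6,7}→2  {2,3,4,5,6,7}→6
  placing 0:b first → 8 extensions
  placing 1:y first → 12 extensions
total linear extensions = 20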